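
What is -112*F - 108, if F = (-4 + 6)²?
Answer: -556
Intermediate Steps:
F = 4 (F = 2² = 4)
-112*F - 108 = -112*4 - 108 = -448 - 108 = -556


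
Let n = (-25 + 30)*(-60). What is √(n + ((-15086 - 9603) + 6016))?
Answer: I*√18973 ≈ 137.74*I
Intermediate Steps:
n = -300 (n = 5*(-60) = -300)
√(n + ((-15086 - 9603) + 6016)) = √(-300 + ((-15086 - 9603) + 6016)) = √(-300 + (-24689 + 6016)) = √(-300 - 18673) = √(-18973) = I*√18973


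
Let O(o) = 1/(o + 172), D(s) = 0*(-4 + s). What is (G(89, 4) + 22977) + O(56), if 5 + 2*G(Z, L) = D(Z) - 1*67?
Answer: 5230549/228 ≈ 22941.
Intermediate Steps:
D(s) = 0
O(o) = 1/(172 + o)
G(Z, L) = -36 (G(Z, L) = -5/2 + (0 - 1*67)/2 = -5/2 + (0 - 67)/2 = -5/2 + (½)*(-67) = -5/2 - 67/2 = -36)
(G(89, 4) + 22977) + O(56) = (-36 + 22977) + 1/(172 + 56) = 22941 + 1/228 = 5230549/228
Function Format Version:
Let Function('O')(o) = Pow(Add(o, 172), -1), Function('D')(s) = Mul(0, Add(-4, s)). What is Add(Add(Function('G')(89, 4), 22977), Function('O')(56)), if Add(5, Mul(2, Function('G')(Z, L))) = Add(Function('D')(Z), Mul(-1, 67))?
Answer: Rational(5230549, 228) ≈ 22941.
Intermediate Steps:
Function('D')(s) = 0
Function('O')(o) = Pow(Add(172, o), -1)
Function('G')(Z, L) = -36 (Function('G')(Z, L) = Add(Rational(-5, 2), Mul(Rational(1, 2), Add(0, Mul(-1, 67)))) = Add(Rational(-5, 2), Mul(Rational(1, 2), Add(0, -67))) = Add(Rational(-5, 2), Mul(Rational(1, 2), -67)) = Add(Rational(-5, 2), Rational(-67, 2)) = -36)
Add(Add(Function('G')(89, 4), 22977), Function('O')(56)) = Add(Add(-36, 22977), Pow(Add(172, 56), -1)) = Add(22941, Pow(228, -1)) = Add(22941, Rational(1, 228)) = Rational(5230549, 228)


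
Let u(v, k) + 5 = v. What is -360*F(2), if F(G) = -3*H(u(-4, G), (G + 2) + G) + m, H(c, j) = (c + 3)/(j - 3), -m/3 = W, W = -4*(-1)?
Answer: 2160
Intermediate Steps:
W = 4
m = -12 (m = -3*4 = -12)
u(v, k) = -5 + v
H(c, j) = (3 + c)/(-3 + j)
F(G) = -12 + 18/(-1 + 2*G) (F(G) = -3*(3 + (-5 - 4))/(-3 + ((G + 2) + G)) - 12 = -3*(3 - 9)/(-3 + ((2 + G) + G)) - 12 = -3*(-6)/(-3 + (2 + 2*G)) - 12 = -3*(-6)/(-1 + 2*G) - 12 = -(-18)/(-1 + 2*G) - 12 = 18/(-1 + 2*G) - 12 = -12 + 18/(-1 + 2*G))
-360*F(2) = -2160*(5 - 4*2)/(-1 + 2*2) = -2160*(5 - 8)/(-1 + 4) = -2160*(-3)/3 = -360*(-6) = 2160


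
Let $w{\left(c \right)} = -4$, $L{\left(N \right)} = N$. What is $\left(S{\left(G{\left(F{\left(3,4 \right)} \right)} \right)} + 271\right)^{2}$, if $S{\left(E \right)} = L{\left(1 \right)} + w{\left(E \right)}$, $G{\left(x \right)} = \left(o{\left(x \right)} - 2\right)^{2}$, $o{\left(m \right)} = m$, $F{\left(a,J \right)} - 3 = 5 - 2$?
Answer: $71824$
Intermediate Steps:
$F{\left(a,J \right)} = 6$ ($F{\left(a,J \right)} = 3 + \left(5 - 2\right) = 3 + 3 = 6$)
$G{\left(x \right)} = \left(-2 + x\right)^{2}$ ($G{\left(x \right)} = \left(x - 2\right)^{2} = \left(-2 + x\right)^{2}$)
$S{\left(E \right)} = -3$ ($S{\left(E \right)} = 1 - 4 = -3$)
$\left(S{\left(G{\left(F{\left(3,4 \right)} \right)} \right)} + 271\right)^{2} = \left(-3 + 271\right)^{2} = 268^{2} = 71824$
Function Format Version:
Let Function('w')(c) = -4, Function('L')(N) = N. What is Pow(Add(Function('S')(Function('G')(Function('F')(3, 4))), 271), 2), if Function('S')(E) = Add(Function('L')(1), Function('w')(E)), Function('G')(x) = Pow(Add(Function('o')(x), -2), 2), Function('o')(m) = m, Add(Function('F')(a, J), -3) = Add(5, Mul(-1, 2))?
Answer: 71824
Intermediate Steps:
Function('F')(a, J) = 6 (Function('F')(a, J) = Add(3, Add(5, Mul(-1, 2))) = Add(3, Add(5, -2)) = Add(3, 3) = 6)
Function('G')(x) = Pow(Add(-2, x), 2) (Function('G')(x) = Pow(Add(x, -2), 2) = Pow(Add(-2, x), 2))
Function('S')(E) = -3 (Function('S')(E) = Add(1, -4) = -3)
Pow(Add(Function('S')(Function('G')(Function('F')(3, 4))), 271), 2) = Pow(Add(-3, 271), 2) = Pow(268, 2) = 71824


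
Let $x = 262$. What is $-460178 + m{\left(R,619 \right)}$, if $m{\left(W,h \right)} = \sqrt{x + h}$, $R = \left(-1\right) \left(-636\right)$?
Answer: $-460178 + \sqrt{881} \approx -4.6015 \cdot 10^{5}$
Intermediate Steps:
$R = 636$
$m{\left(W,h \right)} = \sqrt{262 + h}$
$-460178 + m{\left(R,619 \right)} = -460178 + \sqrt{262 + 619} = -460178 + \sqrt{881}$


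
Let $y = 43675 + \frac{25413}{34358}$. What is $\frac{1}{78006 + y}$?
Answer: $\frac{34358}{4180741211} \approx 8.2182 \cdot 10^{-6}$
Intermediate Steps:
$y = \frac{1500611063}{34358}$ ($y = 43675 + 25413 \cdot \frac{1}{34358} = 43675 + \frac{25413}{34358} = \frac{1500611063}{34358} \approx 43676.0$)
$\frac{1}{78006 + y} = \frac{1}{78006 + \frac{1500611063}{34358}} = \frac{1}{\frac{4180741211}{34358}} = \frac{34358}{4180741211}$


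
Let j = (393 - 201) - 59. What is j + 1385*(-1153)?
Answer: -1596772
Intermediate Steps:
j = 133 (j = 192 - 59 = 133)
j + 1385*(-1153) = 133 + 1385*(-1153) = 133 - 1596905 = -1596772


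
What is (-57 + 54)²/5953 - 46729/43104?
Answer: -277789801/256598112 ≈ -1.0826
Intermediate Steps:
(-57 + 54)²/5953 - 46729/43104 = (-3)²*(1/5953) - 46729*1/43104 = 9*(1/5953) - 46729/43104 = 9/5953 - 46729/43104 = -277789801/256598112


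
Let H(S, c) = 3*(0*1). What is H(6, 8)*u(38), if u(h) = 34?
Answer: 0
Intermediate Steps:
H(S, c) = 0 (H(S, c) = 3*0 = 0)
H(6, 8)*u(38) = 0*34 = 0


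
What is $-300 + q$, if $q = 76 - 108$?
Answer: $-332$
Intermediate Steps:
$q = -32$
$-300 + q = -300 - 32 = -332$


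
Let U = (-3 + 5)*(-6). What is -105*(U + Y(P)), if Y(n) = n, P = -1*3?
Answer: 1575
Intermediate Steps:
P = -3
U = -12 (U = 2*(-6) = -12)
-105*(U + Y(P)) = -105*(-12 - 3) = -105*(-15) = 1575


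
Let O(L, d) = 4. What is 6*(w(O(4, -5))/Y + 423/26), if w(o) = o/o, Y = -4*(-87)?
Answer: 73615/754 ≈ 97.633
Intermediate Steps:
Y = 348
w(o) = 1
6*(w(O(4, -5))/Y + 423/26) = 6*(1/348 + 423/26) = 6*(73615/4524) = 73615/754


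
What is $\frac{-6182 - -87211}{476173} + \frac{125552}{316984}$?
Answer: $\frac{10683671129}{18867402779} \approx 0.56625$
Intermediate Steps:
$\frac{-6182 - -87211}{476173} + \frac{125552}{316984} = \left(-6182 + 87211\right) \frac{1}{476173} + 125552 \cdot \frac{1}{316984} = 81029 \cdot \frac{1}{476173} + \frac{15694}{39623} = \frac{81029}{476173} + \frac{15694}{39623} = \frac{10683671129}{18867402779}$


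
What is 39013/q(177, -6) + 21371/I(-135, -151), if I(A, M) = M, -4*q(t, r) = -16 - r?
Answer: 11675071/755 ≈ 15464.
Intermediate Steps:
q(t, r) = 4 + r/4 (q(t, r) = -(-16 - r)/4 = 4 + r/4)
39013/q(177, -6) + 21371/I(-135, -151) = 39013/(4 + (1/4)*(-6)) + 21371/(-151) = 39013/(4 - 3/2) + 21371*(-1/151) = 39013/(5/2) - 21371/151 = 39013*(2/5) - 21371/151 = 78026/5 - 21371/151 = 11675071/755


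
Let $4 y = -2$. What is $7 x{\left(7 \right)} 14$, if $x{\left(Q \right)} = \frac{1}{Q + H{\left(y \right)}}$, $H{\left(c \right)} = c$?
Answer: $\frac{196}{13} \approx 15.077$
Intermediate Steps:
$y = - \frac{1}{2}$ ($y = \frac{1}{4} \left(-2\right) = - \frac{1}{2} \approx -0.5$)
$x{\left(Q \right)} = \frac{1}{- \frac{1}{2} + Q}$ ($x{\left(Q \right)} = \frac{1}{Q - \frac{1}{2}} = \frac{1}{- \frac{1}{2} + Q}$)
$7 x{\left(7 \right)} 14 = 7 \frac{2}{-1 + 2 \cdot 7} \cdot 14 = 7 \frac{2}{-1 + 14} \cdot 14 = 7 \cdot \frac{2}{13} \cdot 14 = \frac{14}{13} \cdot 14 = \frac{196}{13}$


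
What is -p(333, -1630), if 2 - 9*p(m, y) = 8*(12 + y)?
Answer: -12946/9 ≈ -1438.4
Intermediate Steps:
p(m, y) = -94/9 - 8*y/9 (p(m, y) = 2/9 - 8*(12 + y)/9 = 2/9 - (96 + 8*y)/9 = 2/9 + (-32/3 - 8*y/9) = -94/9 - 8*y/9)
-p(333, -1630) = -(-94/9 - 8/9*(-1630)) = -(-94/9 + 13040/9) = -1*12946/9 = -12946/9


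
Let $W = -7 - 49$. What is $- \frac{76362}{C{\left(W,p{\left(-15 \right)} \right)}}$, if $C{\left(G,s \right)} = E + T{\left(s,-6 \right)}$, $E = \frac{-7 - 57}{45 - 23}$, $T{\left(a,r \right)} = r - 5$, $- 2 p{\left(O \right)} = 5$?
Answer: $\frac{279994}{51} \approx 5490.1$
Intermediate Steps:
$p{\left(O \right)} = - \frac{5}{2}$ ($p{\left(O \right)} = \left(- \frac{1}{2}\right) 5 = - \frac{5}{2}$)
$T{\left(a,r \right)} = -5 + r$ ($T{\left(a,r \right)} = r - 5 = -5 + r$)
$W = -56$ ($W = -7 - 49 = -56$)
$E = - \frac{32}{11}$ ($E = - \frac{64}{22} = \left(-64\right) \frac{1}{22} = - \frac{32}{11} \approx -2.9091$)
$C{\left(G,s \right)} = - \frac{153}{11}$ ($C{\left(G,s \right)} = - \frac{32}{11} - 11 = - \frac{153}{11}$)
$- \frac{76362}{C{\left(W,p{\left(-15 \right)} \right)}} = - \frac{76362}{- \frac{153}{11}} = \left(-76362\right) \left(- \frac{11}{153}\right) = \frac{279994}{51}$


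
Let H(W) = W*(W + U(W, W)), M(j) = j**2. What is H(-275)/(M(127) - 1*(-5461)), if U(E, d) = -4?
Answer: 15345/4318 ≈ 3.5537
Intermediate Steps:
H(W) = W*(-4 + W) (H(W) = W*(W - 4) = W*(-4 + W))
H(-275)/(M(127) - 1*(-5461)) = (-275*(-4 - 275))/(127**2 - 1*(-5461)) = (-275*(-279))/(16129 + 5461) = 76725/21590 = 76725*(1/21590) = 15345/4318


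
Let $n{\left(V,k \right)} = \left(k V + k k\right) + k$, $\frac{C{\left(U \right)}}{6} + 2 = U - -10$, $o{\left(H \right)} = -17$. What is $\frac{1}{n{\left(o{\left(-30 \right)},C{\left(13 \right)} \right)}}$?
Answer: $\frac{1}{13860} \approx 7.215 \cdot 10^{-5}$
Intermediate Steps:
$C{\left(U \right)} = 48 + 6 U$ ($C{\left(U \right)} = -12 + 6 \left(U - -10\right) = -12 + 6 \left(U + 10\right) = -12 + 6 \left(10 + U\right) = -12 + \left(60 + 6 U\right) = 48 + 6 U$)
$n{\left(V,k \right)} = k + k^{2} + V k$ ($n{\left(V,k \right)} = \left(V k + k^{2}\right) + k = \left(k^{2} + V k\right) + k = k + k^{2} + V k$)
$\frac{1}{n{\left(o{\left(-30 \right)},C{\left(13 \right)} \right)}} = \frac{1}{\left(48 + 6 \cdot 13\right) \left(1 - 17 + \left(48 + 6 \cdot 13\right)\right)} = \frac{1}{\left(48 + 78\right) \left(1 - 17 + \left(48 + 78\right)\right)} = \frac{1}{126 \left(1 - 17 + 126\right)} = \frac{1}{126 \cdot 110} = \frac{1}{13860}$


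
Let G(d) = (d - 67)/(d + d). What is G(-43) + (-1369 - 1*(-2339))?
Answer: 41765/43 ≈ 971.28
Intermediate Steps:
G(d) = (-67 + d)/(2*d) (G(d) = (-67 + d)/((2*d)) = (-67 + d)*(1/(2*d)) = (-67 + d)/(2*d))
G(-43) + (-1369 - 1*(-2339)) = (½)*(-67 - 43)/(-43) + (-1369 - 1*(-2339)) = (½)*(-1/43)*(-110) + (-1369 + 2339) = 55/43 + 970 = 41765/43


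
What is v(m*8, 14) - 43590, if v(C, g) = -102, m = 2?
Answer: -43692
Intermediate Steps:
v(m*8, 14) - 43590 = -102 - 43590 = -43692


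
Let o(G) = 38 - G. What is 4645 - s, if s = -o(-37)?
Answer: 4720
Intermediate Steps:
s = -75 (s = -(38 - 1*(-37)) = -(38 + 37) = -1*75 = -75)
4645 - s = 4645 - 1*(-75) = 4645 + 75 = 4720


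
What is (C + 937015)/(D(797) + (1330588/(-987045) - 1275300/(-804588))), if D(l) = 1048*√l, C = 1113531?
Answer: -2128358976238426117566166590/3833887829985269461145090774231 + 9412160289455399118846163441200*√797/3833887829985269461145090774231 ≈ 69.307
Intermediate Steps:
(C + 937015)/(D(797) + (1330588/(-987045) - 1275300/(-804588))) = (1113531 + 937015)/(1048*√797 + (1330588/(-987045) - 1275300/(-804588))) = 2050546/(1048*√797 + (1330588*(-1/987045) - 1275300*(-1/804588))) = 2050546/(1048*√797 + (-1330588/987045 + 106275/67049)) = 2050546/(1048*√797 + 15683612563/66180380205) = 2050546/(15683612563/66180380205 + 1048*√797)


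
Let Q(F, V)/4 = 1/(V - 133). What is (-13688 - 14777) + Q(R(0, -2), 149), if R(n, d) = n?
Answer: -113859/4 ≈ -28465.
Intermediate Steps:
Q(F, V) = 4/(-133 + V) (Q(F, V) = 4/(V - 133) = 4/(-133 + V))
(-13688 - 14777) + Q(R(0, -2), 149) = (-13688 - 14777) + 4/(-133 + 149) = -28465 + 4/16 = -28465 + 4*(1/16) = -28465 + 1/4 = -113859/4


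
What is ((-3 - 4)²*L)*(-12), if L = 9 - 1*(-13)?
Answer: -12936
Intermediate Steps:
L = 22 (L = 9 + 13 = 22)
((-3 - 4)²*L)*(-12) = ((-3 - 4)²*22)*(-12) = ((-7)²*22)*(-12) = (49*22)*(-12) = 1078*(-12) = -12936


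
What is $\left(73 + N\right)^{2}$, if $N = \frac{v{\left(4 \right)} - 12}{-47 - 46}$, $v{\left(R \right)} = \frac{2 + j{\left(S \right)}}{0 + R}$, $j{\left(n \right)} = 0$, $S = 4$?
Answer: $\frac{184987201}{34596} \approx 5347.1$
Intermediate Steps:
$v{\left(R \right)} = \frac{2}{R}$ ($v{\left(R \right)} = \frac{2 + 0}{0 + R} = \frac{2}{R}$)
$N = \frac{23}{186}$ ($N = \frac{\frac{2}{4} - 12}{-47 - 46} = \frac{2 \cdot \frac{1}{4} - 12}{-93} = \left(\frac{1}{2} - 12\right) \left(- \frac{1}{93}\right) = \left(- \frac{23}{2}\right) \left(- \frac{1}{93}\right) = \frac{23}{186} \approx 0.12366$)
$\left(73 + N\right)^{2} = \left(73 + \frac{23}{186}\right)^{2} = \left(\frac{13601}{186}\right)^{2} = \frac{184987201}{34596}$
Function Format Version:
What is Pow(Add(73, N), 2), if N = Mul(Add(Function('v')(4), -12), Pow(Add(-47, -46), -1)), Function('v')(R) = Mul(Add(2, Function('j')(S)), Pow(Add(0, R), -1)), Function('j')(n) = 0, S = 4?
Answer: Rational(184987201, 34596) ≈ 5347.1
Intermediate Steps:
Function('v')(R) = Mul(2, Pow(R, -1)) (Function('v')(R) = Mul(Add(2, 0), Pow(Add(0, R), -1)) = Mul(2, Pow(R, -1)))
N = Rational(23, 186) (N = Mul(Add(Mul(2, Pow(4, -1)), -12), Pow(Add(-47, -46), -1)) = Mul(Add(Mul(2, Rational(1, 4)), -12), Pow(-93, -1)) = Mul(Add(Rational(1, 2), -12), Rational(-1, 93)) = Mul(Rational(-23, 2), Rational(-1, 93)) = Rational(23, 186) ≈ 0.12366)
Pow(Add(73, N), 2) = Pow(Add(73, Rational(23, 186)), 2) = Pow(Rational(13601, 186), 2) = Rational(184987201, 34596)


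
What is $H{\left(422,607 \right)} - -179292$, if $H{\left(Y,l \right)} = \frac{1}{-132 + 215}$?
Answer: $\frac{14881237}{83} \approx 1.7929 \cdot 10^{5}$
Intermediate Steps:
$H{\left(Y,l \right)} = \frac{1}{83}$
$H{\left(422,607 \right)} - -179292 = \frac{1}{83} - -179292 = \frac{1}{83} + 179292 = \frac{14881237}{83}$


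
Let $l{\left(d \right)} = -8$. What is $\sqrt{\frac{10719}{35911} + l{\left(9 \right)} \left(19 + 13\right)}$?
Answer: $\frac{i \sqrt{329752649767}}{35911} \approx 15.991 i$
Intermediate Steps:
$\sqrt{\frac{10719}{35911} + l{\left(9 \right)} \left(19 + 13\right)} = \sqrt{\frac{10719}{35911} - 8 \left(19 + 13\right)} = \sqrt{10719 \cdot \frac{1}{35911} - 256} = \sqrt{\frac{10719}{35911} - 256} = \sqrt{- \frac{9182497}{35911}} = \frac{i \sqrt{329752649767}}{35911}$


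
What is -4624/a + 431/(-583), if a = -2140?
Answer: 443363/311905 ≈ 1.4215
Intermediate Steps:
-4624/a + 431/(-583) = -4624/(-2140) + 431/(-583) = -4624*(-1/2140) + 431*(-1/583) = 1156/535 - 431/583 = 443363/311905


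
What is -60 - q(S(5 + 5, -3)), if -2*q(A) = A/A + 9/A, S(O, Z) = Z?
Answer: -61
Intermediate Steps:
q(A) = -½ - 9/(2*A) (q(A) = -(A/A + 9/A)/2 = -(1 + 9/A)/2 = -½ - 9/(2*A))
-60 - q(S(5 + 5, -3)) = -60 - (-9 - 1*(-3))/(2*(-3)) = -60 - (-1)*(-9 + 3)/(2*3) = -60 - (-1)*(-6)/(2*3) = -60 - 1*1 = -60 - 1 = -61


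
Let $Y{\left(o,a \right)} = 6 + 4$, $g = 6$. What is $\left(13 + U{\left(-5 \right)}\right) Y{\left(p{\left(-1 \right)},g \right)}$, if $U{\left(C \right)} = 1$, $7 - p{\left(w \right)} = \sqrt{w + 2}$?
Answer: $140$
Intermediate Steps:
$p{\left(w \right)} = 7 - \sqrt{2 + w}$ ($p{\left(w \right)} = 7 - \sqrt{w + 2} = 7 - \sqrt{2 + w}$)
$Y{\left(o,a \right)} = 10$
$\left(13 + U{\left(-5 \right)}\right) Y{\left(p{\left(-1 \right)},g \right)} = \left(13 + 1\right) 10 = 14 \cdot 10 = 140$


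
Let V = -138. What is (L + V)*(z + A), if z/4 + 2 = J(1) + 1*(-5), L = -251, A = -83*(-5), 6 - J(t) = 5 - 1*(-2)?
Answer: -148987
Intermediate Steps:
J(t) = -1 (J(t) = 6 - (5 - 1*(-2)) = 6 - (5 + 2) = 6 - 1*7 = 6 - 7 = -1)
A = 415
z = -32 (z = -8 + 4*(-1 + 1*(-5)) = -8 + 4*(-1 - 5) = -8 + 4*(-6) = -8 - 24 = -32)
(L + V)*(z + A) = (-251 - 138)*(-32 + 415) = -389*383 = -148987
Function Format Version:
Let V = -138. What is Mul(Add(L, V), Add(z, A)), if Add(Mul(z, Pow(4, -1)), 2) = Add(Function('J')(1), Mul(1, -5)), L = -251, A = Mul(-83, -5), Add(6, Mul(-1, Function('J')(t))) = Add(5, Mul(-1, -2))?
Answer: -148987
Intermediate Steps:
Function('J')(t) = -1 (Function('J')(t) = Add(6, Mul(-1, Add(5, Mul(-1, -2)))) = Add(6, Mul(-1, Add(5, 2))) = Add(6, Mul(-1, 7)) = Add(6, -7) = -1)
A = 415
z = -32 (z = Add(-8, Mul(4, Add(-1, Mul(1, -5)))) = Add(-8, Mul(4, Add(-1, -5))) = Add(-8, Mul(4, -6)) = Add(-8, -24) = -32)
Mul(Add(L, V), Add(z, A)) = Mul(Add(-251, -138), Add(-32, 415)) = Mul(-389, 383) = -148987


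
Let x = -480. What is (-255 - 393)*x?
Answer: 311040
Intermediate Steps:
(-255 - 393)*x = (-255 - 393)*(-480) = -648*(-480) = 311040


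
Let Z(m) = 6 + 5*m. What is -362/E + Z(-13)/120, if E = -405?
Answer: 1303/3240 ≈ 0.40216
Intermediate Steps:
-362/E + Z(-13)/120 = -362/(-405) + (6 + 5*(-13))/120 = -362*(-1/405) + (6 - 65)*(1/120) = 362/405 - 59*1/120 = 362/405 - 59/120 = 1303/3240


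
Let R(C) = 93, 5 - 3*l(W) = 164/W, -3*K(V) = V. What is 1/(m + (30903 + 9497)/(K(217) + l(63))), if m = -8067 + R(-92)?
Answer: -169/1443051 ≈ -0.00011711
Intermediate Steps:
K(V) = -V/3
l(W) = 5/3 - 164/(3*W)
m = -7974 (m = -8067 + 93 = -7974)
1/(m + (30903 + 9497)/(K(217) + l(63))) = 1/(-7974 + (30903 + 9497)/(-⅓*217 + (⅓)*(-164 + 5*63)/63)) = 1/(-7974 + 40400/(-217/3 + (⅓)*(1/63)*(-164 + 315))) = 1/(-7974 + 40400/(-217/3 + (⅓)*(1/63)*151)) = 1/(-7974 + 40400/(-217/3 + 151/189)) = 1/(-7974 + 40400/(-13520/189)) = 1/(-7974 + 40400*(-189/13520)) = 1/(-7974 - 95445/169) = 1/(-1443051/169) = -169/1443051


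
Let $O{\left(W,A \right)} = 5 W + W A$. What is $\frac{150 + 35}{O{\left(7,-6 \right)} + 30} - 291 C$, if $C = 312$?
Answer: $- \frac{2088031}{23} \approx -90784.0$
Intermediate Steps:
$O{\left(W,A \right)} = 5 W + A W$
$\frac{150 + 35}{O{\left(7,-6 \right)} + 30} - 291 C = \frac{150 + 35}{7 \left(5 - 6\right) + 30} - 90792 = \frac{185}{7 \left(-1\right) + 30} - 90792 = \frac{185}{-7 + 30} - 90792 = \frac{185}{23} - 90792 = - \frac{2088031}{23}$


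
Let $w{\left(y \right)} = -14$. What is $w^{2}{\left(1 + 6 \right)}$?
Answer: $196$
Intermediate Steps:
$w^{2}{\left(1 + 6 \right)} = \left(-14\right)^{2} = 196$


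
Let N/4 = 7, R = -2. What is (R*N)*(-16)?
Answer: 896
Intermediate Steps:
N = 28 (N = 4*7 = 28)
(R*N)*(-16) = -2*28*(-16) = -56*(-16) = 896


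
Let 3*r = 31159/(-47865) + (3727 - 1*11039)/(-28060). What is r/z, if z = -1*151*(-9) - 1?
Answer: -26216633/273587820030 ≈ -9.5825e-5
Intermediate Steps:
z = 1358 (z = -151*(-9) - 1 = 1359 - 1 = 1358)
r = -26216633/201463785 (r = (31159/(-47865) + (3727 - 1*11039)/(-28060))/3 = (31159*(-1/47865) + (3727 - 11039)*(-1/28060))/3 = (-31159/47865 - 7312*(-1/28060))/3 = (-31159/47865 + 1828/7015)/3 = (⅓)*(-26216633/67154595) = -26216633/201463785 ≈ -0.13013)
r/z = -26216633/201463785/1358 = -26216633/201463785*1/1358 = -26216633/273587820030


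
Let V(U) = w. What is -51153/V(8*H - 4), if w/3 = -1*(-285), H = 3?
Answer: -17051/285 ≈ -59.828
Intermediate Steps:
w = 855 (w = 3*(-1*(-285)) = 3*285 = 855)
V(U) = 855
-51153/V(8*H - 4) = -51153/855 = -51153*1/855 = -17051/285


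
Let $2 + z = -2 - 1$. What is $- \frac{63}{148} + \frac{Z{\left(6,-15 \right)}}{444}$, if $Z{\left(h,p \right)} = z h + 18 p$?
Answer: $- \frac{163}{148} \approx -1.1014$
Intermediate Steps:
$z = -5$ ($z = -2 - 3 = -5$)
$Z{\left(h,p \right)} = - 5 h + 18 p$
$- \frac{63}{148} + \frac{Z{\left(6,-15 \right)}}{444} = - \frac{63}{148} + \frac{\left(-5\right) 6 + 18 \left(-15\right)}{444} = \left(-63\right) \frac{1}{148} + \left(-30 - 270\right) \frac{1}{444} = - \frac{63}{148} - \frac{25}{37} = - \frac{163}{148}$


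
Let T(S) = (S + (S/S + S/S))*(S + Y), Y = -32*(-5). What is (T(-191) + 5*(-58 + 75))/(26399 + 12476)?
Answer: 5944/38875 ≈ 0.15290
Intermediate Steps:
Y = 160
T(S) = (2 + S)*(160 + S) (T(S) = (S + (S/S + S/S))*(S + 160) = (S + (1 + 1))*(160 + S) = (S + 2)*(160 + S) = (2 + S)*(160 + S))
(T(-191) + 5*(-58 + 75))/(26399 + 12476) = ((320 + (-191)**2 + 162*(-191)) + 5*(-58 + 75))/(26399 + 12476) = ((320 + 36481 - 30942) + 5*17)/38875 = (5859 + 85)*(1/38875) = 5944*(1/38875) = 5944/38875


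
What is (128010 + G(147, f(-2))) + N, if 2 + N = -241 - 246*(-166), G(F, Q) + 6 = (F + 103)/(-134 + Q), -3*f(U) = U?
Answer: 1348761/8 ≈ 1.6860e+5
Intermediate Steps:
f(U) = -U/3
G(F, Q) = -6 + (103 + F)/(-134 + Q) (G(F, Q) = -6 + (F + 103)/(-134 + Q) = -6 + (103 + F)/(-134 + Q))
N = 40593 (N = -2 + (-241 - 246*(-166)) = -2 + (-241 + 40836) = -2 + 40595 = 40593)
(128010 + G(147, f(-2))) + N = (128010 + (907 + 147 - (-2)*(-2))/(-134 - ⅓*(-2))) + 40593 = (128010 + (907 + 147 - 6*⅔)/(-134 + ⅔)) + 40593 = (128010 + (907 + 147 - 4)/(-400/3)) + 40593 = (128010 - 3/400*1050) + 40593 = (128010 - 63/8) + 40593 = 1024017/8 + 40593 = 1348761/8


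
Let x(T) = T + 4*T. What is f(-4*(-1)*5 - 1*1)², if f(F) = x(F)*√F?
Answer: 171475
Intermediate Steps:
x(T) = 5*T
f(F) = 5*F^(3/2) (f(F) = (5*F)*√F = 5*F^(3/2))
f(-4*(-1)*5 - 1*1)² = (5*(-4*(-1)*5 - 1*1)^(3/2))² = (5*(4*5 - 1)^(3/2))² = (5*(20 - 1)^(3/2))² = (5*19^(3/2))² = (5*(19*√19))² = (95*√19)² = 171475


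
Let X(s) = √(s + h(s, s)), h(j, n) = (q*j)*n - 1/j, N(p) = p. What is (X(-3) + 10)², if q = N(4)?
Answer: 400/3 + 200*√3/3 ≈ 248.80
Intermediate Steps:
q = 4
h(j, n) = -1/j + 4*j*n (h(j, n) = (4*j)*n - 1/j = 4*j*n - 1/j = -1/j + 4*j*n)
X(s) = √(s - 1/s + 4*s²) (X(s) = √(s + (-1/s + 4*s*s)) = √(s + (-1/s + 4*s²)) = √(s - 1/s + 4*s²))
(X(-3) + 10)² = (√(-3 - 1/(-3) + 4*(-3)²) + 10)² = (√(-3 - 1*(-⅓) + 4*9) + 10)² = (√(-3 + ⅓ + 36) + 10)² = (√(100/3) + 10)² = (10*√3/3 + 10)² = (10 + 10*√3/3)²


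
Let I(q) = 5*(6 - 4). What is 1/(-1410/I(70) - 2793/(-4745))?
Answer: -4745/666252 ≈ -0.0071219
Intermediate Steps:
I(q) = 10 (I(q) = 5*2 = 10)
1/(-1410/I(70) - 2793/(-4745)) = 1/(-1410/10 - 2793/(-4745)) = 1/(-1410*⅒ - 2793*(-1/4745)) = 1/(-141 + 2793/4745) = 1/(-666252/4745) = -4745/666252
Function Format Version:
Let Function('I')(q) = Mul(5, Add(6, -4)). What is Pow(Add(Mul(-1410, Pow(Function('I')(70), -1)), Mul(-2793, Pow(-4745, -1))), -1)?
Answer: Rational(-4745, 666252) ≈ -0.0071219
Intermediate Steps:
Function('I')(q) = 10 (Function('I')(q) = Mul(5, 2) = 10)
Pow(Add(Mul(-1410, Pow(Function('I')(70), -1)), Mul(-2793, Pow(-4745, -1))), -1) = Pow(Add(Mul(-1410, Pow(10, -1)), Mul(-2793, Pow(-4745, -1))), -1) = Pow(Add(Mul(-1410, Rational(1, 10)), Mul(-2793, Rational(-1, 4745))), -1) = Pow(Add(-141, Rational(2793, 4745)), -1) = Pow(Rational(-666252, 4745), -1) = Rational(-4745, 666252)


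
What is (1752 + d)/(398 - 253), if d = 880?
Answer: 2632/145 ≈ 18.152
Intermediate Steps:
(1752 + d)/(398 - 253) = (1752 + 880)/(398 - 253) = 2632/145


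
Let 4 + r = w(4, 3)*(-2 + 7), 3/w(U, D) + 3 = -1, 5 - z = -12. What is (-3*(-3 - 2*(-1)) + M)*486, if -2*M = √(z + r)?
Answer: 1458 - 243*√37/2 ≈ 718.94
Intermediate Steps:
z = 17 (z = 5 - 1*(-12) = 5 + 12 = 17)
w(U, D) = -¾ (w(U, D) = 3/(-3 - 1) = 3/(-4) = 3*(-¼) = -¾)
r = -31/4 (r = -4 - 3*(-2 + 7)/4 = -4 - ¾*5 = -4 - 15/4 = -31/4 ≈ -7.7500)
M = -√37/4 (M = -√(17 - 31/4)/2 = -√37/4 ≈ -1.5207)
(-3*(-3 - 2*(-1)) + M)*486 = (-3*(-3 - 2*(-1)) - √37/4)*486 = (-3*(-3 + 2) - √37/4)*486 = (-3*(-1) - √37/4)*486 = (3 - √37/4)*486 = 1458 - 243*√37/2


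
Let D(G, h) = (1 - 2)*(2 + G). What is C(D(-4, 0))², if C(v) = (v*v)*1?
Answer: 16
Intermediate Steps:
D(G, h) = -2 - G (D(G, h) = -(2 + G) = -2 - G)
C(v) = v² (C(v) = v²*1 = v²)
C(D(-4, 0))² = ((-2 - 1*(-4))²)² = ((-2 + 4)²)² = (2²)² = 4² = 16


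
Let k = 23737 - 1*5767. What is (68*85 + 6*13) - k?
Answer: -12112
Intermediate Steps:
k = 17970 (k = 23737 - 5767 = 17970)
(68*85 + 6*13) - k = (68*85 + 6*13) - 1*17970 = (5780 + 78) - 17970 = 5858 - 17970 = -12112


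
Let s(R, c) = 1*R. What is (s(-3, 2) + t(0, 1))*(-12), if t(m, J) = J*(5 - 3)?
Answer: 12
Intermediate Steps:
s(R, c) = R
t(m, J) = 2*J (t(m, J) = J*2 = 2*J)
(s(-3, 2) + t(0, 1))*(-12) = (-3 + 2*1)*(-12) = (-3 + 2)*(-12) = -1*(-12) = 12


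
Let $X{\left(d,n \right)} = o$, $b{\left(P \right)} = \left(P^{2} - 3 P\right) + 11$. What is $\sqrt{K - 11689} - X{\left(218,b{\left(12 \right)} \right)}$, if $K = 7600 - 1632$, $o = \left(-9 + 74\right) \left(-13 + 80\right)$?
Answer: $-4355 + i \sqrt{5721} \approx -4355.0 + 75.637 i$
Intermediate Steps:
$b{\left(P \right)} = 11 + P^{2} - 3 P$
$o = 4355$ ($o = 65 \cdot 67 = 4355$)
$X{\left(d,n \right)} = 4355$
$K = 5968$
$\sqrt{K - 11689} - X{\left(218,b{\left(12 \right)} \right)} = \sqrt{5968 - 11689} - 4355 = \sqrt{-5721} - 4355 = i \sqrt{5721} - 4355 = -4355 + i \sqrt{5721}$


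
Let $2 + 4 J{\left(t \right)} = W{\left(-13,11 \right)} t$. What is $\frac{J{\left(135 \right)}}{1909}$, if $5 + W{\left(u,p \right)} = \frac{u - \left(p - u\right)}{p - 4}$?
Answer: $- \frac{4867}{26726} \approx -0.18211$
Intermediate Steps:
$W{\left(u,p \right)} = -5 + \frac{- p + 2 u}{-4 + p}$ ($W{\left(u,p \right)} = -5 + \frac{u - \left(p - u\right)}{p - 4} = -5 + \frac{- p + 2 u}{-4 + p}$)
$J{\left(t \right)} = - \frac{1}{2} - \frac{18 t}{7}$ ($J{\left(t \right)} = - \frac{1}{2} + \frac{\frac{2 \left(10 - 13 - 33\right)}{-4 + 11} t}{4} = - \frac{1}{2} + \frac{\frac{2 \left(10 - 13 - 33\right)}{7} t}{4} = - \frac{1}{2} + \frac{2 \cdot \frac{1}{7} \left(-36\right) t}{4} = - \frac{1}{2} + \frac{\left(- \frac{72}{7}\right) t}{4} = - \frac{1}{2} - \frac{18 t}{7}$)
$\frac{J{\left(135 \right)}}{1909} = \frac{- \frac{1}{2} - \frac{2430}{7}}{1909} = \left(- \frac{1}{2} - \frac{2430}{7}\right) \frac{1}{1909} = \left(- \frac{4867}{14}\right) \frac{1}{1909} = - \frac{4867}{26726}$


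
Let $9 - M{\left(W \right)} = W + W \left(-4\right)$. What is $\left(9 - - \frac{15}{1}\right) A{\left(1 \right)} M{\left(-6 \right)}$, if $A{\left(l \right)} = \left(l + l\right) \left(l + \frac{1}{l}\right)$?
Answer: $-864$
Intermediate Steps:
$M{\left(W \right)} = 9 + 3 W$ ($M{\left(W \right)} = 9 - \left(W + W \left(-4\right)\right) = 9 - \left(W - 4 W\right) = 9 - - 3 W = 9 + 3 W$)
$A{\left(l \right)} = 2 l \left(l + \frac{1}{l}\right)$
$\left(9 - - \frac{15}{1}\right) A{\left(1 \right)} M{\left(-6 \right)} = \left(9 - - \frac{15}{1}\right) \left(2 + 2 \cdot 1^{2}\right) \left(9 + 3 \left(-6\right)\right) = \left(9 - \left(-15\right) 1\right) \left(2 + 2 \cdot 1\right) \left(9 - 18\right) = \left(9 - -15\right) \left(2 + 2\right) \left(-9\right) = \left(9 + 15\right) 4 \left(-9\right) = 24 \cdot 4 \left(-9\right) = 96 \left(-9\right) = -864$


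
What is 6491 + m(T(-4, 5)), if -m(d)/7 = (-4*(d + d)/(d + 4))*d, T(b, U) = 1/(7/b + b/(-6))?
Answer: 422923/65 ≈ 6506.5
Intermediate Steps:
T(b, U) = 1/(7/b - b/6) (T(b, U) = 1/(7/b + b*(-⅙)) = 1/(7/b - b/6))
m(d) = 56*d²/(4 + d) (m(d) = -7*(-4*(d + d)/(d + 4))*d = -7*(-4*2*d/(4 + d))*d = -7*(-8*d/(4 + d))*d = -(-56)*d²/(4 + d) = 56*d²/(4 + d))
6491 + m(T(-4, 5)) = 6491 + 56*(-6*(-4)/(-42 + (-4)²))²/(4 - 6*(-4)/(-42 + (-4)²)) = 6491 + 56*(-6*(-4)/(-42 + 16))²/(4 - 6*(-4)/(-42 + 16)) = 6491 + 56*(-6*(-4)/(-26))²/(4 - 6*(-4)/(-26)) = 6491 + 56*(-6*(-4)*(-1/26))²/(4 - 6*(-4)*(-1/26)) = 6491 + 56*(-12/13)²/(4 - 12/13) = 6491 + 56*(144/169)/(40/13) = 6491 + 56*(144/169)*(13/40) = 6491 + 1008/65 = 422923/65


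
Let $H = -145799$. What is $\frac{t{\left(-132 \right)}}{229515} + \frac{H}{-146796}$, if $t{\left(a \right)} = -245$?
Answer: $\frac{57140329}{57592964} \approx 0.99214$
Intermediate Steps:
$\frac{t{\left(-132 \right)}}{229515} + \frac{H}{-146796} = - \frac{245}{229515} - \frac{145799}{-146796} = \left(-245\right) \frac{1}{229515} - - \frac{145799}{146796} = - \frac{49}{45903} + \frac{145799}{146796} = \frac{57140329}{57592964}$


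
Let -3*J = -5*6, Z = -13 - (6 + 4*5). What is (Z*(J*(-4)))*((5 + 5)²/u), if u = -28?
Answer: -39000/7 ≈ -5571.4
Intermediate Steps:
Z = -39 (Z = -13 - (6 + 20) = -13 - 1*26 = -13 - 26 = -39)
J = 10 (J = -(-5)*6/3 = -⅓*(-30) = 10)
(Z*(J*(-4)))*((5 + 5)²/u) = (-390*(-4))*((5 + 5)²/(-28)) = (-39*(-40))*(10²*(-1/28)) = 1560*(100*(-1/28)) = 1560*(-25/7) = -39000/7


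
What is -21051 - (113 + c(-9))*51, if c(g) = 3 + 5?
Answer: -27222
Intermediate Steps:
c(g) = 8
-21051 - (113 + c(-9))*51 = -21051 - (113 + 8)*51 = -21051 - 121*51 = -21051 - 1*6171 = -21051 - 6171 = -27222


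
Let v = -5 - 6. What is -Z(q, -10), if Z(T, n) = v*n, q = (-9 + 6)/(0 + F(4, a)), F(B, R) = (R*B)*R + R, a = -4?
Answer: -110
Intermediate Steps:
F(B, R) = R + B*R**2 (F(B, R) = (B*R)*R + R = B*R**2 + R = R + B*R**2)
v = -11
q = -1/20 (q = (-9 + 6)/(0 - 4*(1 + 4*(-4))) = -3/(0 - 4*(1 - 16)) = -3/(0 - 4*(-15)) = -3/(0 + 60) = -3/60 = -3*1/60 = -1/20 ≈ -0.050000)
Z(T, n) = -11*n
-Z(q, -10) = -(-11)*(-10) = -1*110 = -110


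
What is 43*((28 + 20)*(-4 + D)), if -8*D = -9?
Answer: -5934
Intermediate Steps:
D = 9/8 (D = -⅛*(-9) = 9/8 ≈ 1.1250)
43*((28 + 20)*(-4 + D)) = 43*((28 + 20)*(-4 + 9/8)) = 43*(48*(-23/8)) = 43*(-138) = -5934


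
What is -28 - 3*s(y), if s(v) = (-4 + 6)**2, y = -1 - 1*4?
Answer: -40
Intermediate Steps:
y = -5 (y = -1 - 4 = -5)
s(v) = 4 (s(v) = 2**2 = 4)
-28 - 3*s(y) = -28 - 3*4 = -28 - 12 = -40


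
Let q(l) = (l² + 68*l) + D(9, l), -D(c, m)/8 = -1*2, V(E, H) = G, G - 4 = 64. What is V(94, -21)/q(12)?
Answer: 17/244 ≈ 0.069672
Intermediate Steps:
G = 68 (G = 4 + 64 = 68)
V(E, H) = 68
D(c, m) = 16 (D(c, m) = -(-8)*2 = -8*(-2) = 16)
q(l) = 16 + l² + 68*l (q(l) = (l² + 68*l) + 16 = 16 + l² + 68*l)
V(94, -21)/q(12) = 68/(16 + 12² + 68*12) = 68/(16 + 144 + 816) = 68/976 = 68*(1/976) = 17/244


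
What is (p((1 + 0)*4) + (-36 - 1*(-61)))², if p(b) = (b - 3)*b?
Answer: 841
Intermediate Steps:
p(b) = b*(-3 + b) (p(b) = (-3 + b)*b = b*(-3 + b))
(p((1 + 0)*4) + (-36 - 1*(-61)))² = (((1 + 0)*4)*(-3 + (1 + 0)*4) + (-36 - 1*(-61)))² = ((1*4)*(-3 + 1*4) + (-36 + 61))² = (4*(-3 + 4) + 25)² = (4*1 + 25)² = (4 + 25)² = 29² = 841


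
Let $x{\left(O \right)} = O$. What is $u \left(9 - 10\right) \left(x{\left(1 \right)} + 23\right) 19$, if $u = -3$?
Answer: $1368$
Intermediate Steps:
$u \left(9 - 10\right) \left(x{\left(1 \right)} + 23\right) 19 = - 3 \left(9 - 10\right) \left(1 + 23\right) 19 = - 3 \left(\left(-1\right) 24\right) 19 = \left(-3\right) \left(-24\right) 19 = 72 \cdot 19 = 1368$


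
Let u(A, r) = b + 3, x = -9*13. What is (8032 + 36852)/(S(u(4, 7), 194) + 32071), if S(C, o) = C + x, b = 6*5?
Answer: 44884/31987 ≈ 1.4032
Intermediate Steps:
b = 30
x = -117
u(A, r) = 33 (u(A, r) = 30 + 3 = 33)
S(C, o) = -117 + C (S(C, o) = C - 117 = -117 + C)
(8032 + 36852)/(S(u(4, 7), 194) + 32071) = (8032 + 36852)/((-117 + 33) + 32071) = 44884/(-84 + 32071) = 44884/31987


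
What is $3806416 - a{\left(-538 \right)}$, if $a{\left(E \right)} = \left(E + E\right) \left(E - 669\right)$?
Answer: $2507684$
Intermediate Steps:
$a{\left(E \right)} = 2 E \left(-669 + E\right)$
$3806416 - a{\left(-538 \right)} = 3806416 - 2 \left(-538\right) \left(-669 - 538\right) = 3806416 - 2 \left(-538\right) \left(-1207\right) = 3806416 - 1298732 = 2507684$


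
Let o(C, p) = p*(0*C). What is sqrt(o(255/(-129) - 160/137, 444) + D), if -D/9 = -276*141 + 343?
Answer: 3*sqrt(38573) ≈ 589.20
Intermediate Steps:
D = 347157 (D = -9*(-276*141 + 343) = -9*(-38916 + 343) = -9*(-38573) = 347157)
o(C, p) = 0 (o(C, p) = p*0 = 0)
sqrt(o(255/(-129) - 160/137, 444) + D) = sqrt(0 + 347157) = sqrt(347157) = 3*sqrt(38573)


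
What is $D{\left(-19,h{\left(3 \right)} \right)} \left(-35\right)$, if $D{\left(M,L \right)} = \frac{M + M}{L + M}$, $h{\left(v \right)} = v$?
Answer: $- \frac{665}{8} \approx -83.125$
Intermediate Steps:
$D{\left(M,L \right)} = \frac{2 M}{L + M}$
$D{\left(-19,h{\left(3 \right)} \right)} \left(-35\right) = 2 \left(-19\right) \frac{1}{3 - 19} \left(-35\right) = 2 \left(-19\right) \frac{1}{-16} \left(-35\right) = 2 \left(-19\right) \left(- \frac{1}{16}\right) \left(-35\right) = \frac{19}{8} \left(-35\right) = - \frac{665}{8}$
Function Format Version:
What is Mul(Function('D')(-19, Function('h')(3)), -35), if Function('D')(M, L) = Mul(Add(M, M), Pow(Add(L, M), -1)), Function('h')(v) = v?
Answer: Rational(-665, 8) ≈ -83.125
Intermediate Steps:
Function('D')(M, L) = Mul(2, M, Pow(Add(L, M), -1)) (Function('D')(M, L) = Mul(Mul(2, M), Pow(Add(L, M), -1)) = Mul(2, M, Pow(Add(L, M), -1)))
Mul(Function('D')(-19, Function('h')(3)), -35) = Mul(Mul(2, -19, Pow(Add(3, -19), -1)), -35) = Mul(Mul(2, -19, Pow(-16, -1)), -35) = Mul(Mul(2, -19, Rational(-1, 16)), -35) = Mul(Rational(19, 8), -35) = Rational(-665, 8)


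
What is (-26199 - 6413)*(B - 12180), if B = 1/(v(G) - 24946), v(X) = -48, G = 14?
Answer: 4963985373826/12497 ≈ 3.9721e+8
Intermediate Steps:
B = -1/24994 (B = 1/(-48 - 24946) = 1/(-24994) = -1/24994 ≈ -4.0010e-5)
(-26199 - 6413)*(B - 12180) = (-26199 - 6413)*(-1/24994 - 12180) = -32612*(-304426921/24994) = 4963985373826/12497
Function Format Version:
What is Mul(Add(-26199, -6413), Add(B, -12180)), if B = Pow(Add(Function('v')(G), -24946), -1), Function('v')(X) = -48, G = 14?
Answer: Rational(4963985373826, 12497) ≈ 3.9721e+8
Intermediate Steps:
B = Rational(-1, 24994) (B = Pow(Add(-48, -24946), -1) = Pow(-24994, -1) = Rational(-1, 24994) ≈ -4.0010e-5)
Mul(Add(-26199, -6413), Add(B, -12180)) = Mul(Add(-26199, -6413), Add(Rational(-1, 24994), -12180)) = Mul(-32612, Rational(-304426921, 24994)) = Rational(4963985373826, 12497)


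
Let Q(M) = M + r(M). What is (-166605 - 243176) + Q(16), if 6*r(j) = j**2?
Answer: -1229167/3 ≈ -4.0972e+5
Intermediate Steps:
r(j) = j**2/6
Q(M) = M + M**2/6
(-166605 - 243176) + Q(16) = (-166605 - 243176) + (1/6)*16*(6 + 16) = -409781 + (1/6)*16*22 = -409781 + 176/3 = -1229167/3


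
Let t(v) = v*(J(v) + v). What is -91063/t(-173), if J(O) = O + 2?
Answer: -91063/59512 ≈ -1.5302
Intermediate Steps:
J(O) = 2 + O
t(v) = v*(2 + 2*v) (t(v) = v*((2 + v) + v) = v*(2 + 2*v))
-91063/t(-173) = -91063*(-1/(346*(1 - 173))) = -91063/(2*(-173)*(-172)) = -91063/59512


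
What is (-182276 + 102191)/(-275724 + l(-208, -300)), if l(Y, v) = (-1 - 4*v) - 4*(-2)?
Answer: 80085/274517 ≈ 0.29173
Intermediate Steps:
l(Y, v) = 7 - 4*v (l(Y, v) = (-1 - 4*v) + 8 = 7 - 4*v)
(-182276 + 102191)/(-275724 + l(-208, -300)) = (-182276 + 102191)/(-275724 + (7 - 4*(-300))) = -80085/(-275724 + (7 + 1200)) = -80085/(-275724 + 1207) = -80085/(-274517) = -80085*(-1/274517) = 80085/274517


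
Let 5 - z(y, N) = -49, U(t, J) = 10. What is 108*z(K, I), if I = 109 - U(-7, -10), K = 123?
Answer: 5832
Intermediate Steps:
I = 99 (I = 109 - 1*10 = 109 - 10 = 99)
z(y, N) = 54 (z(y, N) = 5 - 1*(-49) = 5 + 49 = 54)
108*z(K, I) = 108*54 = 5832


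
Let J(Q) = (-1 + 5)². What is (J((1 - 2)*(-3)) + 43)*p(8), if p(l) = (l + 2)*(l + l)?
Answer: 9440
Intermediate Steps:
p(l) = 2*l*(2 + l) (p(l) = (2 + l)*(2*l) = 2*l*(2 + l))
J(Q) = 16 (J(Q) = 4² = 16)
(J((1 - 2)*(-3)) + 43)*p(8) = (16 + 43)*(2*8*(2 + 8)) = 59*(2*8*10) = 59*160 = 9440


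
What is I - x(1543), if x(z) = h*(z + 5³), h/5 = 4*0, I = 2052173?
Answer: 2052173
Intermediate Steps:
h = 0 (h = 5*(4*0) = 5*0 = 0)
x(z) = 0 (x(z) = 0*(z + 5³) = 0*(z + 125) = 0*(125 + z) = 0)
I - x(1543) = 2052173 - 1*0 = 2052173 + 0 = 2052173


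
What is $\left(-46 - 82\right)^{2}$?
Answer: $16384$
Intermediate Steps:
$\left(-46 - 82\right)^{2} = \left(-128\right)^{2} = 16384$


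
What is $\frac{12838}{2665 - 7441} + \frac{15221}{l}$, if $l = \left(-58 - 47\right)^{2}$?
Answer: $- \frac{11473909}{8775900} \approx -1.3074$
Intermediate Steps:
$l = 11025$ ($l = \left(-105\right)^{2} = 11025$)
$\frac{12838}{2665 - 7441} + \frac{15221}{l} = \frac{12838}{2665 - 7441} + \frac{15221}{11025} = \frac{12838}{-4776} + 15221 \cdot \frac{1}{11025} = 12838 \left(- \frac{1}{4776}\right) + \frac{15221}{11025} = - \frac{6419}{2388} + \frac{15221}{11025} = - \frac{11473909}{8775900}$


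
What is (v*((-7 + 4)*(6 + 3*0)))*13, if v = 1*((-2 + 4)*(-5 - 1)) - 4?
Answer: 3744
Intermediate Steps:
v = -16 (v = 1*(2*(-6)) - 4 = 1*(-12) - 4 = -12 - 4 = -16)
(v*((-7 + 4)*(6 + 3*0)))*13 = -16*(-7 + 4)*(6 + 3*0)*13 = -(-48)*(6 + 0)*13 = -(-48)*6*13 = -16*(-18)*13 = 288*13 = 3744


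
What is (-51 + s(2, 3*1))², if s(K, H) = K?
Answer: 2401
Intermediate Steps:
(-51 + s(2, 3*1))² = (-51 + 2)² = (-49)² = 2401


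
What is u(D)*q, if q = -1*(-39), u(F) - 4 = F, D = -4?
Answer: 0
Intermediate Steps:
u(F) = 4 + F
q = 39
u(D)*q = (4 - 4)*39 = 0*39 = 0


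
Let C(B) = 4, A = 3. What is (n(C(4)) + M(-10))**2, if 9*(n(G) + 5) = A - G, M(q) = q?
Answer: 18496/81 ≈ 228.35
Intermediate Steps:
n(G) = -14/3 - G/9 (n(G) = -5 + (3 - G)/9 = -5 + (1/3 - G/9) = -14/3 - G/9)
(n(C(4)) + M(-10))**2 = ((-14/3 - 1/9*4) - 10)**2 = ((-14/3 - 4/9) - 10)**2 = (-46/9 - 10)**2 = (-136/9)**2 = 18496/81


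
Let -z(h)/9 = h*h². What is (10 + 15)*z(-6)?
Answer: 48600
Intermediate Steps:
z(h) = -9*h³ (z(h) = -9*h*h² = -9*h³)
(10 + 15)*z(-6) = (10 + 15)*(-9*(-6)³) = 25*(-9*(-216)) = 25*1944 = 48600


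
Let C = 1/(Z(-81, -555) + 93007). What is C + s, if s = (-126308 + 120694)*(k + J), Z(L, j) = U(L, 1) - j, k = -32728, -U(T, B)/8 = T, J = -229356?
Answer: 138614901454961/94210 ≈ 1.4713e+9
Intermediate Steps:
U(T, B) = -8*T
Z(L, j) = -j - 8*L (Z(L, j) = -8*L - j = -j - 8*L)
C = 1/94210 (C = 1/((-1*(-555) - 8*(-81)) + 93007) = 1/((555 + 648) + 93007) = 1/(1203 + 93007) = 1/94210 ≈ 1.0615e-5)
s = 1471339576 (s = (-126308 + 120694)*(-32728 - 229356) = -5614*(-262084) = 1471339576)
C + s = 1/94210 + 1471339576 = 138614901454961/94210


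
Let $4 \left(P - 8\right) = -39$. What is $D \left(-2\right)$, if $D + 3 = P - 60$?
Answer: $\frac{259}{2} \approx 129.5$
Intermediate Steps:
$P = - \frac{7}{4}$ ($P = 8 + \frac{1}{4} \left(-39\right) = 8 - \frac{39}{4} = - \frac{7}{4} \approx -1.75$)
$D = - \frac{259}{4}$ ($D = -3 - \frac{247}{4} = - \frac{259}{4} \approx -64.75$)
$D \left(-2\right) = \left(- \frac{259}{4}\right) \left(-2\right) = \frac{259}{2}$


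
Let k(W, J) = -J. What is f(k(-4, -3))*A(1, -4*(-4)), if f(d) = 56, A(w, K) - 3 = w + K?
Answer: 1120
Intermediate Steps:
A(w, K) = 3 + K + w (A(w, K) = 3 + (w + K) = 3 + (K + w) = 3 + K + w)
f(k(-4, -3))*A(1, -4*(-4)) = 56*(3 - 4*(-4) + 1) = 56*(3 + 16 + 1) = 56*20 = 1120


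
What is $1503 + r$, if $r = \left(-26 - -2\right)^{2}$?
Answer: $2079$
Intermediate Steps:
$r = 576$ ($r = \left(-26 + \left(-15 + 17\right)\right)^{2} = \left(-26 + 2\right)^{2} = \left(-24\right)^{2} = 576$)
$1503 + r = 1503 + 576 = 2079$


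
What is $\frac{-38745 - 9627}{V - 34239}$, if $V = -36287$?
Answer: $\frac{24186}{35263} \approx 0.68587$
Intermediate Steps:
$\frac{-38745 - 9627}{V - 34239} = \frac{-38745 - 9627}{-36287 - 34239} = - \frac{48372}{-70526} = \left(-48372\right) \left(- \frac{1}{70526}\right) = \frac{24186}{35263}$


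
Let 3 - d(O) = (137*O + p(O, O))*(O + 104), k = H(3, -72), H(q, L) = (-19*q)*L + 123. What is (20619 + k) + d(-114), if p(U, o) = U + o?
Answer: -133611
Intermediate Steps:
H(q, L) = 123 - 19*L*q (H(q, L) = -19*L*q + 123 = 123 - 19*L*q)
k = 4227 (k = 123 - 19*(-72)*3 = 123 + 4104 = 4227)
d(O) = 3 - 139*O*(104 + O) (d(O) = 3 - (137*O + (O + O))*(O + 104) = 3 - (137*O + 2*O)*(104 + O) = 3 - 139*O*(104 + O))
(20619 + k) + d(-114) = (20619 + 4227) + (3 - 14456*(-114) - 139*(-114)**2) = 24846 + (3 + 1647984 - 139*12996) = 24846 + (3 + 1647984 - 1806444) = 24846 - 158457 = -133611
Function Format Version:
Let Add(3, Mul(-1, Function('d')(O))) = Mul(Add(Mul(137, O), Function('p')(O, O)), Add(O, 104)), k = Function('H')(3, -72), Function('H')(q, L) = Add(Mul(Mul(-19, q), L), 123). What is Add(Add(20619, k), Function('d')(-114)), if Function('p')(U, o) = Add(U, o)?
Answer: -133611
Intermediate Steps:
Function('H')(q, L) = Add(123, Mul(-19, L, q)) (Function('H')(q, L) = Add(Mul(-19, L, q), 123) = Add(123, Mul(-19, L, q)))
k = 4227 (k = Add(123, Mul(-19, -72, 3)) = Add(123, 4104) = 4227)
Function('d')(O) = Add(3, Mul(-139, O, Add(104, O))) (Function('d')(O) = Add(3, Mul(-1, Mul(Add(Mul(137, O), Add(O, O)), Add(O, 104)))) = Add(3, Mul(-1, Mul(Add(Mul(137, O), Mul(2, O)), Add(104, O)))) = Add(3, Mul(-1, Mul(Mul(139, O), Add(104, O)))) = Add(3, Mul(-1, Mul(139, O, Add(104, O)))) = Add(3, Mul(-139, O, Add(104, O))))
Add(Add(20619, k), Function('d')(-114)) = Add(Add(20619, 4227), Add(3, Mul(-14456, -114), Mul(-139, Pow(-114, 2)))) = Add(24846, Add(3, 1647984, Mul(-139, 12996))) = Add(24846, Add(3, 1647984, -1806444)) = Add(24846, -158457) = -133611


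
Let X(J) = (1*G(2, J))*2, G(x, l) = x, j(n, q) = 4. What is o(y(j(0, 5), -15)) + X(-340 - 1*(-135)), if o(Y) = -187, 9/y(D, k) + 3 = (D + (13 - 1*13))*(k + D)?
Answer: -183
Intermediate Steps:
y(D, k) = 9/(-3 + D*(D + k)) (y(D, k) = 9/(-3 + (D + (13 - 1*13))*(k + D)) = 9/(-3 + (D + (13 - 13))*(D + k)) = 9/(-3 + (D + 0)*(D + k)) = 9/(-3 + D*(D + k)))
X(J) = 4 (X(J) = (1*2)*2 = 2*2 = 4)
o(y(j(0, 5), -15)) + X(-340 - 1*(-135)) = -187 + 4 = -183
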